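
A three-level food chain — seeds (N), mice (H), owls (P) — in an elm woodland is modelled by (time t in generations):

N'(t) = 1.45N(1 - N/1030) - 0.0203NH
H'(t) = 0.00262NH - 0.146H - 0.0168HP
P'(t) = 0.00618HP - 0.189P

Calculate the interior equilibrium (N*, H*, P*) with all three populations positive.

From dP/dt = 0: 0.00618H* = 0.189, so H* = 30.6.
From dN/dt = 0: 1.45(1 - N*/1030) = 0.0203·30.6, giving N* = 1030·(1 - 0.428) = 589.
From dH/dt = 0: 0.00262·589 - 0.146 = 0.0168P*, so P* = 1.4/0.0168 = 83.2.

N* ≈ 589, H* ≈ 30.6, P* ≈ 83.2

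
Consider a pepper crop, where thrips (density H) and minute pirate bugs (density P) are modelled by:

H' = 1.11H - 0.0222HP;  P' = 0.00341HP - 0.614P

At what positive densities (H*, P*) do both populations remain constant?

Set dP/dt = 0 with P > 0: 0.00341H - 0.614 = 0, so H* = 0.614/0.00341 = 180.
Set dH/dt = 0 with H > 0: 1.11 - 0.0222P = 0, so P* = 1.11/0.0222 = 50.

H* ≈ 180, P* ≈ 50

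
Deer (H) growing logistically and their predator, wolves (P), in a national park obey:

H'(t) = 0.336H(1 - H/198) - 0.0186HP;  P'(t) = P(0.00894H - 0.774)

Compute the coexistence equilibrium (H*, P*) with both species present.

From dP/dt = 0 with P > 0: 0.00894H* = 0.774, so H* = 86.6.
Substitute into dH/dt = 0: 0.336(1 - 86.6/198) = 0.0186P*.
The bracket is 0.563, giving P* = 0.189/0.0186 = 10.2.

H* ≈ 86.6, P* ≈ 10.2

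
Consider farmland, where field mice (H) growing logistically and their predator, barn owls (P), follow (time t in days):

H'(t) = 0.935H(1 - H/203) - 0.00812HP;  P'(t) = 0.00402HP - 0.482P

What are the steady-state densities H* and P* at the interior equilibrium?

H* ≈ 120, P* ≈ 47.1

From dP/dt = 0 with P > 0: 0.00402H* = 0.482, so H* = 120.
Substitute into dH/dt = 0: 0.935(1 - 120/203) = 0.00812P*.
The bracket is 0.409, giving P* = 0.383/0.00812 = 47.1.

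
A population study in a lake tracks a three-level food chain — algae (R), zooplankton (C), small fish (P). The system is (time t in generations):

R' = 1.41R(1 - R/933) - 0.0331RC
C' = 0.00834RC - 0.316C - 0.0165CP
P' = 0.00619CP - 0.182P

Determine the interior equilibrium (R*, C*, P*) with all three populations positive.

From dP/dt = 0: 0.00619C* = 0.182, so C* = 29.4.
From dR/dt = 0: 1.41(1 - R*/933) = 0.0331·29.4, giving R* = 933·(1 - 0.69) = 289.
From dC/dt = 0: 0.00834·289 - 0.316 = 0.0165P*, so P* = 2.09/0.0165 = 127.

R* ≈ 289, C* ≈ 29.4, P* ≈ 127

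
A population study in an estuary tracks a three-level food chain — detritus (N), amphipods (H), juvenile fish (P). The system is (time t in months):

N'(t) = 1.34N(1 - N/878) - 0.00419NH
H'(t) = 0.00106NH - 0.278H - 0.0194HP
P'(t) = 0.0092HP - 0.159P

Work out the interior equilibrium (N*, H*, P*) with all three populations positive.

N* ≈ 831, H* ≈ 17.3, P* ≈ 31.1

From dP/dt = 0: 0.0092H* = 0.159, so H* = 17.3.
From dN/dt = 0: 1.34(1 - N*/878) = 0.00419·17.3, giving N* = 878·(1 - 0.054) = 831.
From dH/dt = 0: 0.00106·831 - 0.278 = 0.0194P*, so P* = 0.602/0.0194 = 31.1.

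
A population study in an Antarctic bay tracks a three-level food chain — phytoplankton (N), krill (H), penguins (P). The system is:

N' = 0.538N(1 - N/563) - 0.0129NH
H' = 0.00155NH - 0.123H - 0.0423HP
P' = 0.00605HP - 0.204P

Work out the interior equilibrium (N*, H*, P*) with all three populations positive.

From dP/dt = 0: 0.00605H* = 0.204, so H* = 33.7.
From dN/dt = 0: 0.538(1 - N*/563) = 0.0129·33.7, giving N* = 563·(1 - 0.809) = 108.
From dH/dt = 0: 0.00155·108 - 0.123 = 0.0423P*, so P* = 0.0441/0.0423 = 1.04.

N* ≈ 108, H* ≈ 33.7, P* ≈ 1.04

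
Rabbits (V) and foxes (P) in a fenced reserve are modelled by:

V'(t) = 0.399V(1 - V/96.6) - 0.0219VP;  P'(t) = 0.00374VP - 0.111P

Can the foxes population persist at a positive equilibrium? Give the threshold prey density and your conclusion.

Threshold V = 29.7; K > 29.7, so yes, the predator persists.

The predator equation gives dP/dt > 0 only when V > 0.111/0.00374 = 29.7.
Without the predator, V → K = 96.6. Since 96.6 > 29.7, the predator can invade and persist.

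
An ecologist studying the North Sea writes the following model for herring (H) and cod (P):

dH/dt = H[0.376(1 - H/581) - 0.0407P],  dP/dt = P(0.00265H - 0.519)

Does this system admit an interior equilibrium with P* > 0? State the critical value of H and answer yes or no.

Threshold H = 196; K > 196, so yes, the predator persists.

The predator equation gives dP/dt > 0 only when H > 0.519/0.00265 = 196.
Without the predator, H → K = 581. Since 581 > 196, the predator can invade and persist.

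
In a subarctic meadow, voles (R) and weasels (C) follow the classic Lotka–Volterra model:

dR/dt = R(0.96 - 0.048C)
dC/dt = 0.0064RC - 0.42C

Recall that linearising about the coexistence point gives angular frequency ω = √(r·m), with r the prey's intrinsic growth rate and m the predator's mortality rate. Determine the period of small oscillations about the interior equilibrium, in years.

T ≈ 9.9 years

Here r = 0.96 and m = 0.42, so r·m = 0.403.
ω = √0.403 = 0.635 per year, hence T = 2π/ω ≈ 9.9 years.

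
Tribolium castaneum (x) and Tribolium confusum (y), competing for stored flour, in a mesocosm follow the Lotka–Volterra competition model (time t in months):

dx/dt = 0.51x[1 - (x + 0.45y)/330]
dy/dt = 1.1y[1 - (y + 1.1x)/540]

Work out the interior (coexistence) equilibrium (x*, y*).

x* ≈ 172, y* ≈ 350

Setting both brackets to zero gives the nullclines x + 0.45y = 330 and 1.1x + y = 540.
Substituting y = 540 - 1.1x into the first: x(1 - 0.45·1.1) = 330 - 0.45·540.
So x* = 87/0.505 = 172, and then y* = 540 - 1.1·172 = 350.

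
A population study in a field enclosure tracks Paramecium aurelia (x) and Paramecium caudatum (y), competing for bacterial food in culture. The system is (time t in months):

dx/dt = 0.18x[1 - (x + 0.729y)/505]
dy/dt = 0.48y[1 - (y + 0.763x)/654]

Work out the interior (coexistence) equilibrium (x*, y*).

Setting both brackets to zero gives the nullclines x + 0.729y = 505 and 0.763x + y = 654.
Substituting y = 654 - 0.763x into the first: x(1 - 0.729·0.763) = 505 - 0.729·654.
So x* = 28.2/0.444 = 63.6, and then y* = 654 - 0.763·63.6 = 605.

x* ≈ 63.6, y* ≈ 605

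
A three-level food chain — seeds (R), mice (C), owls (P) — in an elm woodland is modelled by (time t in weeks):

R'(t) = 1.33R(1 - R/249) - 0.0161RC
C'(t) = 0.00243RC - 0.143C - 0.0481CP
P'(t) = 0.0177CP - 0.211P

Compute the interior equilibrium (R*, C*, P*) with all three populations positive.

From dP/dt = 0: 0.0177C* = 0.211, so C* = 11.9.
From dR/dt = 0: 1.33(1 - R*/249) = 0.0161·11.9, giving R* = 249·(1 - 0.144) = 213.
From dC/dt = 0: 0.00243·213 - 0.143 = 0.0481P*, so P* = 0.375/0.0481 = 7.79.

R* ≈ 213, C* ≈ 11.9, P* ≈ 7.79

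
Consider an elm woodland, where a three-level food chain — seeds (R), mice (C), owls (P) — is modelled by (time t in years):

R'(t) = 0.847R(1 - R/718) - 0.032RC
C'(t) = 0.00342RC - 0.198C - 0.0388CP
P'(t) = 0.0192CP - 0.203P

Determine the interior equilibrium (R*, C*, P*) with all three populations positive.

R* ≈ 431, C* ≈ 10.6, P* ≈ 32.9

From dP/dt = 0: 0.0192C* = 0.203, so C* = 10.6.
From dR/dt = 0: 0.847(1 - R*/718) = 0.032·10.6, giving R* = 718·(1 - 0.399) = 431.
From dC/dt = 0: 0.00342·431 - 0.198 = 0.0388P*, so P* = 1.28/0.0388 = 32.9.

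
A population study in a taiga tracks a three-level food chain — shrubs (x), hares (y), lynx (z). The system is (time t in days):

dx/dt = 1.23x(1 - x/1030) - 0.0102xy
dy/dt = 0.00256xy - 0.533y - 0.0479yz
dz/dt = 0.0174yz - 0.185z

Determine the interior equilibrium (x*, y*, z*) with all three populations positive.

x* ≈ 939, y* ≈ 10.6, z* ≈ 39.1

From dz/dt = 0: 0.0174y* = 0.185, so y* = 10.6.
From dx/dt = 0: 1.23(1 - x*/1030) = 0.0102·10.6, giving x* = 1030·(1 - 0.0882) = 939.
From dy/dt = 0: 0.00256·939 - 0.533 = 0.0479z*, so z* = 1.87/0.0479 = 39.1.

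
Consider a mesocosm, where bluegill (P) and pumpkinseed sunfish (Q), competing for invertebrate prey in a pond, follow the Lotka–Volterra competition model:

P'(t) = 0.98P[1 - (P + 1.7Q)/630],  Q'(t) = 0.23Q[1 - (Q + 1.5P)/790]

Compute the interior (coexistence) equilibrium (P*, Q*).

Setting both brackets to zero gives the nullclines P + 1.7Q = 630 and 1.5P + Q = 790.
Substituting Q = 790 - 1.5P into the first: P(1 - 1.7·1.5) = 630 - 1.7·790.
So P* = -713/-1.55 = 460, and then Q* = 790 - 1.5·460 = 100.

P* ≈ 460, Q* ≈ 100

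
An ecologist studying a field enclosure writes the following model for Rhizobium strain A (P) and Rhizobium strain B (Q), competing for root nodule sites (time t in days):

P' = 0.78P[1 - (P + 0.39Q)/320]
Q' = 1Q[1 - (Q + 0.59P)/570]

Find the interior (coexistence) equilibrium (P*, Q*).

P* ≈ 127, Q* ≈ 495

Setting both brackets to zero gives the nullclines P + 0.39Q = 320 and 0.59P + Q = 570.
Substituting Q = 570 - 0.59P into the first: P(1 - 0.39·0.59) = 320 - 0.39·570.
So P* = 97.7/0.77 = 127, and then Q* = 570 - 0.59·127 = 495.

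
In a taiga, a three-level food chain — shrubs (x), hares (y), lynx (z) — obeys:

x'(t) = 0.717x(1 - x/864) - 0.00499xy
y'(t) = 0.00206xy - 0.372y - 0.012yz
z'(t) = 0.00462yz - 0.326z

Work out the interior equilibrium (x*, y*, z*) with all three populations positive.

x* ≈ 440, y* ≈ 70.6, z* ≈ 44.5

From dz/dt = 0: 0.00462y* = 0.326, so y* = 70.6.
From dx/dt = 0: 0.717(1 - x*/864) = 0.00499·70.6, giving x* = 864·(1 - 0.491) = 440.
From dy/dt = 0: 0.00206·440 - 0.372 = 0.012z*, so z* = 0.534/0.012 = 44.5.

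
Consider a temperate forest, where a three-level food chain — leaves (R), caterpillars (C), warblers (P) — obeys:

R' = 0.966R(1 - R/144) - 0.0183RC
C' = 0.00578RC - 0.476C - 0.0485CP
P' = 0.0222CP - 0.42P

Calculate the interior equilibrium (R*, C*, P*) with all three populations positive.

From dP/dt = 0: 0.0222C* = 0.42, so C* = 18.9.
From dR/dt = 0: 0.966(1 - R*/144) = 0.0183·18.9, giving R* = 144·(1 - 0.358) = 92.4.
From dC/dt = 0: 0.00578·92.4 - 0.476 = 0.0485P*, so P* = 0.058/0.0485 = 1.2.

R* ≈ 92.4, C* ≈ 18.9, P* ≈ 1.2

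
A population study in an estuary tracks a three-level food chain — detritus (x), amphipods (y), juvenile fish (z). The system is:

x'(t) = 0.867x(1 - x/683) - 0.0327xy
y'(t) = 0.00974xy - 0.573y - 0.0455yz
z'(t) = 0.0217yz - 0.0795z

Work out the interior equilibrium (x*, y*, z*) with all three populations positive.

x* ≈ 589, y* ≈ 3.66, z* ≈ 113

From dz/dt = 0: 0.0217y* = 0.0795, so y* = 3.66.
From dx/dt = 0: 0.867(1 - x*/683) = 0.0327·3.66, giving x* = 683·(1 - 0.138) = 589.
From dy/dt = 0: 0.00974·589 - 0.573 = 0.0455z*, so z* = 5.16/0.0455 = 113.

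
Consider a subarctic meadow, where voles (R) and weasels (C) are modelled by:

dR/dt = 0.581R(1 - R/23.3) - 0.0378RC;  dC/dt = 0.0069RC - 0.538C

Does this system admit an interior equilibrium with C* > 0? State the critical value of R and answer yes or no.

Threshold R = 78; K < 78, so no, the predator goes extinct.

The predator equation gives dC/dt > 0 only when R > 0.538/0.0069 = 78.
Without the predator, R → K = 23.3. Since 23.3 < 78, the predator cannot invade.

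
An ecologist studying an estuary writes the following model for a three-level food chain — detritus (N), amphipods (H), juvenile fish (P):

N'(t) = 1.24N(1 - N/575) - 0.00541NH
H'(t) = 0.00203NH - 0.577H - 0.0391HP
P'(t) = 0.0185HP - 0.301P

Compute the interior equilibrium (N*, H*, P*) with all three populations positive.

From dP/dt = 0: 0.0185H* = 0.301, so H* = 16.3.
From dN/dt = 0: 1.24(1 - N*/575) = 0.00541·16.3, giving N* = 575·(1 - 0.071) = 534.
From dH/dt = 0: 0.00203·534 - 0.577 = 0.0391P*, so P* = 0.507/0.0391 = 13.

N* ≈ 534, H* ≈ 16.3, P* ≈ 13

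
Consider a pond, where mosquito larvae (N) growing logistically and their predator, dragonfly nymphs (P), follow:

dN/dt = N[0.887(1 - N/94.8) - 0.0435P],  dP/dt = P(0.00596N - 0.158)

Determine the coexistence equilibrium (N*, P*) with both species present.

N* ≈ 26.5, P* ≈ 14.7

From dP/dt = 0 with P > 0: 0.00596N* = 0.158, so N* = 26.5.
Substitute into dN/dt = 0: 0.887(1 - 26.5/94.8) = 0.0435P*.
The bracket is 0.72, giving P* = 0.639/0.0435 = 14.7.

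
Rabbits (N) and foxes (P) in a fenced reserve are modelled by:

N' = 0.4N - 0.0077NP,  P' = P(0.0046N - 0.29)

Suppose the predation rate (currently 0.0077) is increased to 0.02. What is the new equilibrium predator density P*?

At the interior fixed point, setting dN/dt = 0 with N > 0 fixes P* = (prey growth rate)/(NP coefficient) — independent of the other coefficients.
With the change, P* = 0.4/0.02 = 20; it falls from 51.9.

P* ≈ 20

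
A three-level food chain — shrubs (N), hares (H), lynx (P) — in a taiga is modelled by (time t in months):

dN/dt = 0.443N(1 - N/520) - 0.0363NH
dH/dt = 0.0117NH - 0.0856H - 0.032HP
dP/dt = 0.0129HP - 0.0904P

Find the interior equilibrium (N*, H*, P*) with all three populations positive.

From dP/dt = 0: 0.0129H* = 0.0904, so H* = 7.01.
From dN/dt = 0: 0.443(1 - N*/520) = 0.0363·7.01, giving N* = 520·(1 - 0.574) = 221.
From dH/dt = 0: 0.0117·221 - 0.0856 = 0.032P*, so P* = 2.5/0.032 = 78.3.

N* ≈ 221, H* ≈ 7.01, P* ≈ 78.3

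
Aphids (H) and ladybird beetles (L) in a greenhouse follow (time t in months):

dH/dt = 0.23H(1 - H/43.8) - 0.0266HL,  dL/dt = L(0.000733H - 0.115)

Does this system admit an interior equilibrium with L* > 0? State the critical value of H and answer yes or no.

Threshold H = 157; K < 157, so no, the predator goes extinct.

The predator equation gives dL/dt > 0 only when H > 0.115/0.000733 = 157.
Without the predator, H → K = 43.8. Since 43.8 < 157, the predator cannot invade.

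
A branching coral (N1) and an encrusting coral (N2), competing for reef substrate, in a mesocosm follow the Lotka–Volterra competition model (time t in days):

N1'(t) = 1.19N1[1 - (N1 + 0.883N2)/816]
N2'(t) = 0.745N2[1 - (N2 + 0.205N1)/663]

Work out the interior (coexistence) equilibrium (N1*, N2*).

N1* ≈ 282, N2* ≈ 605

Setting both brackets to zero gives the nullclines N1 + 0.883N2 = 816 and 0.205N1 + N2 = 663.
Substituting N2 = 663 - 0.205N1 into the first: N1(1 - 0.883·0.205) = 816 - 0.883·663.
So N1* = 231/0.819 = 282, and then N2* = 663 - 0.205·282 = 605.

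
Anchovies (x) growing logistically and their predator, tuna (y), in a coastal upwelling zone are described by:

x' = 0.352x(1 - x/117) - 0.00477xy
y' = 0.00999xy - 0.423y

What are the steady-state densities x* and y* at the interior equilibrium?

x* ≈ 42.3, y* ≈ 47.1

From dy/dt = 0 with y > 0: 0.00999x* = 0.423, so x* = 42.3.
Substitute into dx/dt = 0: 0.352(1 - 42.3/117) = 0.00477y*.
The bracket is 0.638, giving y* = 0.225/0.00477 = 47.1.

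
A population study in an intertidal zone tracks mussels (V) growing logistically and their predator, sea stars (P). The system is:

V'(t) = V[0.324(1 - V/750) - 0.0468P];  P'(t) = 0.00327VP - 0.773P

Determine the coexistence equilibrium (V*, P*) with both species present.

From dP/dt = 0 with P > 0: 0.00327V* = 0.773, so V* = 236.
Substitute into dV/dt = 0: 0.324(1 - 236/750) = 0.0468P*.
The bracket is 0.685, giving P* = 0.222/0.0468 = 4.74.

V* ≈ 236, P* ≈ 4.74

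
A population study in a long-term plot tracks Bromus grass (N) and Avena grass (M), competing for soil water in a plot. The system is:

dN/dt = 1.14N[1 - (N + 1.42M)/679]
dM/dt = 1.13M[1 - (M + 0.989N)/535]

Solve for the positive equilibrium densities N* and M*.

Setting both brackets to zero gives the nullclines N + 1.42M = 679 and 0.989N + M = 535.
Substituting M = 535 - 0.989N into the first: N(1 - 1.42·0.989) = 679 - 1.42·535.
So N* = -80.7/-0.404 = 200, and then M* = 535 - 0.989·200 = 338.

N* ≈ 200, M* ≈ 338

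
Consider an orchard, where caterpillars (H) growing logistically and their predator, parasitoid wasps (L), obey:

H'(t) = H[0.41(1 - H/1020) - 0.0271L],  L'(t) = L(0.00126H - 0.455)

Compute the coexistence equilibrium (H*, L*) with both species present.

From dL/dt = 0 with L > 0: 0.00126H* = 0.455, so H* = 361.
Substitute into dH/dt = 0: 0.41(1 - 361/1020) = 0.0271L*.
The bracket is 0.646, giving L* = 0.265/0.0271 = 9.77.

H* ≈ 361, L* ≈ 9.77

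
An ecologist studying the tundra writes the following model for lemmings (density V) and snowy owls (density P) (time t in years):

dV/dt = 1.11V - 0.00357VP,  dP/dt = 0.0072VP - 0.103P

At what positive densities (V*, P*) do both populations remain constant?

V* ≈ 14.3, P* ≈ 311

Set dP/dt = 0 with P > 0: 0.0072V - 0.103 = 0, so V* = 0.103/0.0072 = 14.3.
Set dV/dt = 0 with V > 0: 1.11 - 0.00357P = 0, so P* = 1.11/0.00357 = 311.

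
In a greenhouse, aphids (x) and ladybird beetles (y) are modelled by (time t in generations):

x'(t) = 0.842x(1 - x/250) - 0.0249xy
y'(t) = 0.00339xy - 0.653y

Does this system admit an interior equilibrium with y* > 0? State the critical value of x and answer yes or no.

Threshold x = 193; K > 193, so yes, the predator persists.

The predator equation gives dy/dt > 0 only when x > 0.653/0.00339 = 193.
Without the predator, x → K = 250. Since 250 > 193, the predator can invade and persist.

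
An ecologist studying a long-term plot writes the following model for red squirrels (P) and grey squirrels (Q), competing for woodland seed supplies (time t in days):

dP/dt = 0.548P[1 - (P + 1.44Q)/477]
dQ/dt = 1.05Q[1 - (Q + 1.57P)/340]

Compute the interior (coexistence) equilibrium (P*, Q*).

Setting both brackets to zero gives the nullclines P + 1.44Q = 477 and 1.57P + Q = 340.
Substituting Q = 340 - 1.57P into the first: P(1 - 1.44·1.57) = 477 - 1.44·340.
So P* = -12.6/-1.26 = 9.99, and then Q* = 340 - 1.57·9.99 = 324.

P* ≈ 9.99, Q* ≈ 324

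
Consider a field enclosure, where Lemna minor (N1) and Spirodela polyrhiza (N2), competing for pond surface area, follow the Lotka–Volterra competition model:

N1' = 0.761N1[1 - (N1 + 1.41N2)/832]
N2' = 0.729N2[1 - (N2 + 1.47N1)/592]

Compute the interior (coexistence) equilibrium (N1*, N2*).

Setting both brackets to zero gives the nullclines N1 + 1.41N2 = 832 and 1.47N1 + N2 = 592.
Substituting N2 = 592 - 1.47N1 into the first: N1(1 - 1.41·1.47) = 832 - 1.41·592.
So N1* = -2.72/-1.07 = 2.54, and then N2* = 592 - 1.47·2.54 = 588.

N1* ≈ 2.54, N2* ≈ 588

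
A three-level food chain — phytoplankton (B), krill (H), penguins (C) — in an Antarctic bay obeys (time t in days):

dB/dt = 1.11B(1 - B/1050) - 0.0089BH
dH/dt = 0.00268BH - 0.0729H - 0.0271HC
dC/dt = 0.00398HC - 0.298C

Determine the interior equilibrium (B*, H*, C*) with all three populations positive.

B* ≈ 420, H* ≈ 74.9, C* ≈ 38.8

From dC/dt = 0: 0.00398H* = 0.298, so H* = 74.9.
From dB/dt = 0: 1.11(1 - B*/1050) = 0.0089·74.9, giving B* = 1050·(1 - 0.6) = 420.
From dH/dt = 0: 0.00268·420 - 0.0729 = 0.0271C*, so C* = 1.05/0.0271 = 38.8.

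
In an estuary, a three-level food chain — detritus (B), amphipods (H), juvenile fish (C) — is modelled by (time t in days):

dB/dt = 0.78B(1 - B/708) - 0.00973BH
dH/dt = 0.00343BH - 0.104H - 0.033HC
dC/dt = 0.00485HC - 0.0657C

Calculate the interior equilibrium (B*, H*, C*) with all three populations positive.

From dC/dt = 0: 0.00485H* = 0.0657, so H* = 13.5.
From dB/dt = 0: 0.78(1 - B*/708) = 0.00973·13.5, giving B* = 708·(1 - 0.169) = 588.
From dH/dt = 0: 0.00343·588 - 0.104 = 0.033C*, so C* = 1.91/0.033 = 58.

B* ≈ 588, H* ≈ 13.5, C* ≈ 58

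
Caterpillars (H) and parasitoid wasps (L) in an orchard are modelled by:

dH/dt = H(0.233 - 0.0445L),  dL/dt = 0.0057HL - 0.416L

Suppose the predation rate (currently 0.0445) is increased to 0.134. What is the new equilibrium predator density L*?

At the interior fixed point, setting dH/dt = 0 with H > 0 fixes L* = (prey growth rate)/(HL coefficient) — independent of the other coefficients.
With the change, L* = 0.233/0.134 = 1.74; it falls from 5.24.

L* ≈ 1.74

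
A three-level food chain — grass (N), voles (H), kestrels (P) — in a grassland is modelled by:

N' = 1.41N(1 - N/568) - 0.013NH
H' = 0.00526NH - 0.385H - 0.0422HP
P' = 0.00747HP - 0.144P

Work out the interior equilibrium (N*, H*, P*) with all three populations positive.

From dP/dt = 0: 0.00747H* = 0.144, so H* = 19.3.
From dN/dt = 0: 1.41(1 - N*/568) = 0.013·19.3, giving N* = 568·(1 - 0.178) = 467.
From dH/dt = 0: 0.00526·467 - 0.385 = 0.0422P*, so P* = 2.07/0.0422 = 49.1.

N* ≈ 467, H* ≈ 19.3, P* ≈ 49.1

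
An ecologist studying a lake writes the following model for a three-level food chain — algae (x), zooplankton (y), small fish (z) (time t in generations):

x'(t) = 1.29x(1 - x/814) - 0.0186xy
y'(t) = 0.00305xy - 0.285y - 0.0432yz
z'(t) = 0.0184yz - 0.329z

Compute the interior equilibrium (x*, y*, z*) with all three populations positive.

x* ≈ 604, y* ≈ 17.9, z* ≈ 36.1

From dz/dt = 0: 0.0184y* = 0.329, so y* = 17.9.
From dx/dt = 0: 1.29(1 - x*/814) = 0.0186·17.9, giving x* = 814·(1 - 0.258) = 604.
From dy/dt = 0: 0.00305·604 - 0.285 = 0.0432z*, so z* = 1.56/0.0432 = 36.1.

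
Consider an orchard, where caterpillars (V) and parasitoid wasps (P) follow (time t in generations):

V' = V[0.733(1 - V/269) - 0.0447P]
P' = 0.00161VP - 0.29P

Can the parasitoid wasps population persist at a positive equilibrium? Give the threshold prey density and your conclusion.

Threshold V = 180; K > 180, so yes, the predator persists.

The predator equation gives dP/dt > 0 only when V > 0.29/0.00161 = 180.
Without the predator, V → K = 269. Since 269 > 180, the predator can invade and persist.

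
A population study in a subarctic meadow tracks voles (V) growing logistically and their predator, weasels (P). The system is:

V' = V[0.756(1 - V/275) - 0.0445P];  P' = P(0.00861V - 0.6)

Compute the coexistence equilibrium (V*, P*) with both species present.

V* ≈ 69.7, P* ≈ 12.7

From dP/dt = 0 with P > 0: 0.00861V* = 0.6, so V* = 69.7.
Substitute into dV/dt = 0: 0.756(1 - 69.7/275) = 0.0445P*.
The bracket is 0.747, giving P* = 0.564/0.0445 = 12.7.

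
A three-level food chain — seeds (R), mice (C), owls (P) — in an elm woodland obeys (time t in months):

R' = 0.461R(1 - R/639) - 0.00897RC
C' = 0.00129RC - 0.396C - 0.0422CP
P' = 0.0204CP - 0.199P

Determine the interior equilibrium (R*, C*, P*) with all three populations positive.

From dP/dt = 0: 0.0204C* = 0.199, so C* = 9.75.
From dR/dt = 0: 0.461(1 - R*/639) = 0.00897·9.75, giving R* = 639·(1 - 0.19) = 518.
From dC/dt = 0: 0.00129·518 - 0.396 = 0.0422P*, so P* = 0.272/0.0422 = 6.44.

R* ≈ 518, C* ≈ 9.75, P* ≈ 6.44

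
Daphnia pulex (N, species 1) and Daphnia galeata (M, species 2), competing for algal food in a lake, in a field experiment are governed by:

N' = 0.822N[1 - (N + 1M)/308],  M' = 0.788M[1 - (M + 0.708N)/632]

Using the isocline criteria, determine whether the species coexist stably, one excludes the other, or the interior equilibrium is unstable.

species 2 excludes species 1

Compare the nullcline intercepts: K1/α12 = 308/1 = 308 < K2 = 632; K2/α21 = 632/0.708 = 893 > K1 = 308.
Since the inequalities point opposite ways, species 2 can invade but species 1 cannot.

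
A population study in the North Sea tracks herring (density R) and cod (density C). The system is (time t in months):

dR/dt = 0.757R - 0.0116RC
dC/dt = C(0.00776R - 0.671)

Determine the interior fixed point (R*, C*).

R* ≈ 86.5, C* ≈ 65.3

Set dC/dt = 0 with C > 0: 0.00776R - 0.671 = 0, so R* = 0.671/0.00776 = 86.5.
Set dR/dt = 0 with R > 0: 0.757 - 0.0116C = 0, so C* = 0.757/0.0116 = 65.3.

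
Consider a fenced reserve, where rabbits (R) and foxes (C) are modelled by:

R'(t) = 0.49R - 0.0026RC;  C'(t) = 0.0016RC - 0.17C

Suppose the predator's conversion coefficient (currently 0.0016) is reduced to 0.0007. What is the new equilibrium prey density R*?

R* ≈ 243

At the interior fixed point, setting dC/dt = 0 with C > 0 fixes R* = (predator death rate)/(RC coefficient) — independent of the other coefficients.
With the change, R* = 0.17/0.0007 = 243; it rises from 106.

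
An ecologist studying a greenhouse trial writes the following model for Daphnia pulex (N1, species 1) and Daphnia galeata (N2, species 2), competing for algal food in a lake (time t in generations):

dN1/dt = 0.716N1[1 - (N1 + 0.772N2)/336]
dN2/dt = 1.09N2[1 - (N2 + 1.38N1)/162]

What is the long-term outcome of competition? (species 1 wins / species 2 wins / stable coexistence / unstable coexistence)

species 1 excludes species 2

Compare the nullcline intercepts: K1/α12 = 336/0.772 = 435 > K2 = 162; K2/α21 = 162/1.38 = 117 < K1 = 336.
Since the inequalities point opposite ways, species 1 can invade but species 2 cannot.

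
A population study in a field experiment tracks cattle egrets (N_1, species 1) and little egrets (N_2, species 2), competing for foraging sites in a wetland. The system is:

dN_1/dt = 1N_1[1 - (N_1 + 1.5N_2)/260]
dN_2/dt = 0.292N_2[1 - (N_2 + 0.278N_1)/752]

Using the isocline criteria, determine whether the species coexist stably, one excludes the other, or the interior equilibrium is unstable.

species 2 excludes species 1

Compare the nullcline intercepts: K1/α12 = 260/1.5 = 173 < K2 = 752; K2/α21 = 752/0.278 = 2710 > K1 = 260.
Since the inequalities point opposite ways, species 2 can invade but species 1 cannot.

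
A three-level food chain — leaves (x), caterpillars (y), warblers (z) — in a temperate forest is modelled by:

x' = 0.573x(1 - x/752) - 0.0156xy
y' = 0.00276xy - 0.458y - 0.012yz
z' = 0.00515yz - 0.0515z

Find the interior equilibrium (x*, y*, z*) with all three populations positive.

From dz/dt = 0: 0.00515y* = 0.0515, so y* = 10.
From dx/dt = 0: 0.573(1 - x*/752) = 0.0156·10, giving x* = 752·(1 - 0.272) = 547.
From dy/dt = 0: 0.00276·547 - 0.458 = 0.012z*, so z* = 1.05/0.012 = 87.7.

x* ≈ 547, y* ≈ 10, z* ≈ 87.7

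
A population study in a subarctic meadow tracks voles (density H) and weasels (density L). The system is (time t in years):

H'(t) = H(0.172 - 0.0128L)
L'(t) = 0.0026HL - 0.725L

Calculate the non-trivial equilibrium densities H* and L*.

H* ≈ 279, L* ≈ 13.4

Set dL/dt = 0 with L > 0: 0.0026H - 0.725 = 0, so H* = 0.725/0.0026 = 279.
Set dH/dt = 0 with H > 0: 0.172 - 0.0128L = 0, so L* = 0.172/0.0128 = 13.4.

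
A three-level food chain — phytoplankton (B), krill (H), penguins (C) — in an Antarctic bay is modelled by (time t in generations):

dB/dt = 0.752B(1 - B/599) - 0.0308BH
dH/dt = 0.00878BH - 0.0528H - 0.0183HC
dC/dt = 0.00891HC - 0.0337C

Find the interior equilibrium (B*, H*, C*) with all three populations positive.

B* ≈ 506, H* ≈ 3.78, C* ≈ 240

From dC/dt = 0: 0.00891H* = 0.0337, so H* = 3.78.
From dB/dt = 0: 0.752(1 - B*/599) = 0.0308·3.78, giving B* = 599·(1 - 0.155) = 506.
From dH/dt = 0: 0.00878·506 - 0.0528 = 0.0183C*, so C* = 4.39/0.0183 = 240.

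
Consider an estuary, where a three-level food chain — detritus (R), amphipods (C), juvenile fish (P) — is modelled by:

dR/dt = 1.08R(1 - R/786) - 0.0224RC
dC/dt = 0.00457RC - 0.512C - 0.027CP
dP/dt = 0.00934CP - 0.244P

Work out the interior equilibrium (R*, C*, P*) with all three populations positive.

R* ≈ 360, C* ≈ 26.1, P* ≈ 42

From dP/dt = 0: 0.00934C* = 0.244, so C* = 26.1.
From dR/dt = 0: 1.08(1 - R*/786) = 0.0224·26.1, giving R* = 786·(1 - 0.542) = 360.
From dC/dt = 0: 0.00457·360 - 0.512 = 0.027P*, so P* = 1.13/0.027 = 42.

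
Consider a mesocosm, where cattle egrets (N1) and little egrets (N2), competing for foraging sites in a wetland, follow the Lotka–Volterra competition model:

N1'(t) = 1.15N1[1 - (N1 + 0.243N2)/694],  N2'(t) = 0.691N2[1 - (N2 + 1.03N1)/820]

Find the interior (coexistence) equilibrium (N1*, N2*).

N1* ≈ 660, N2* ≈ 140

Setting both brackets to zero gives the nullclines N1 + 0.243N2 = 694 and 1.03N1 + N2 = 820.
Substituting N2 = 820 - 1.03N1 into the first: N1(1 - 0.243·1.03) = 694 - 0.243·820.
So N1* = 495/0.75 = 660, and then N2* = 820 - 1.03·660 = 140.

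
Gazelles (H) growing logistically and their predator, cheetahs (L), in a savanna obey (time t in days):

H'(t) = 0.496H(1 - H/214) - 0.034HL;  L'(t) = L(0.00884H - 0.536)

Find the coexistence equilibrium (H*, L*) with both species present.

H* ≈ 60.6, L* ≈ 10.5

From dL/dt = 0 with L > 0: 0.00884H* = 0.536, so H* = 60.6.
Substitute into dH/dt = 0: 0.496(1 - 60.6/214) = 0.034L*.
The bracket is 0.717, giving L* = 0.355/0.034 = 10.5.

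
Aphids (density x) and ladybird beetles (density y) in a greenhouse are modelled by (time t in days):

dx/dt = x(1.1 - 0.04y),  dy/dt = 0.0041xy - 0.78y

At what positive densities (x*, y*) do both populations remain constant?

x* ≈ 190, y* ≈ 27.5

Set dy/dt = 0 with y > 0: 0.0041x - 0.78 = 0, so x* = 0.78/0.0041 = 190.
Set dx/dt = 0 with x > 0: 1.1 - 0.04y = 0, so y* = 1.1/0.04 = 27.5.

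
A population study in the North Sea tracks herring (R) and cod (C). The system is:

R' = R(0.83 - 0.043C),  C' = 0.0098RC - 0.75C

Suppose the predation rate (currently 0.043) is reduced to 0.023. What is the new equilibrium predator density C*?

C* ≈ 36.1

At the interior fixed point, setting dR/dt = 0 with R > 0 fixes C* = (prey growth rate)/(RC coefficient) — independent of the other coefficients.
With the change, C* = 0.83/0.023 = 36.1; it rises from 19.3.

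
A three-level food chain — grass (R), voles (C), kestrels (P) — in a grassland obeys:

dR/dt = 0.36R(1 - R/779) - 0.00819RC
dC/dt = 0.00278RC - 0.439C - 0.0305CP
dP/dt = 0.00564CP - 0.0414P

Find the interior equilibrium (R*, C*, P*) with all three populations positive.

From dP/dt = 0: 0.00564C* = 0.0414, so C* = 7.34.
From dR/dt = 0: 0.36(1 - R*/779) = 0.00819·7.34, giving R* = 779·(1 - 0.167) = 649.
From dC/dt = 0: 0.00278·649 - 0.439 = 0.0305P*, so P* = 1.36/0.0305 = 44.8.

R* ≈ 649, C* ≈ 7.34, P* ≈ 44.8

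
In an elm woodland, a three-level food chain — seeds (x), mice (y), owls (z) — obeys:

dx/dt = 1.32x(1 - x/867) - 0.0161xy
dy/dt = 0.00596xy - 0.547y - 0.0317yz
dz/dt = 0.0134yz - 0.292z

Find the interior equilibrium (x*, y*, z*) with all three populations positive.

x* ≈ 637, y* ≈ 21.8, z* ≈ 102

From dz/dt = 0: 0.0134y* = 0.292, so y* = 21.8.
From dx/dt = 0: 1.32(1 - x*/867) = 0.0161·21.8, giving x* = 867·(1 - 0.266) = 637.
From dy/dt = 0: 0.00596·637 - 0.547 = 0.0317z*, so z* = 3.25/0.0317 = 102.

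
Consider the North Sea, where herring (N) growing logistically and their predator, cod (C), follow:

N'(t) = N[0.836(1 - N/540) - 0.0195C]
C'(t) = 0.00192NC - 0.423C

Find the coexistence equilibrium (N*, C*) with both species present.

From dC/dt = 0 with C > 0: 0.00192N* = 0.423, so N* = 220.
Substitute into dN/dt = 0: 0.836(1 - 220/540) = 0.0195C*.
The bracket is 0.592, giving C* = 0.495/0.0195 = 25.4.

N* ≈ 220, C* ≈ 25.4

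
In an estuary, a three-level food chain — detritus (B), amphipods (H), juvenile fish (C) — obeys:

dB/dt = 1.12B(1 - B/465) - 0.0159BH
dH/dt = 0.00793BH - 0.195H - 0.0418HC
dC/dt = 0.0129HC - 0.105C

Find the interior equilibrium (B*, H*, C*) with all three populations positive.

From dC/dt = 0: 0.0129H* = 0.105, so H* = 8.14.
From dB/dt = 0: 1.12(1 - B*/465) = 0.0159·8.14, giving B* = 465·(1 - 0.116) = 411.
From dH/dt = 0: 0.00793·411 - 0.195 = 0.0418C*, so C* = 3.07/0.0418 = 73.4.

B* ≈ 411, H* ≈ 8.14, C* ≈ 73.4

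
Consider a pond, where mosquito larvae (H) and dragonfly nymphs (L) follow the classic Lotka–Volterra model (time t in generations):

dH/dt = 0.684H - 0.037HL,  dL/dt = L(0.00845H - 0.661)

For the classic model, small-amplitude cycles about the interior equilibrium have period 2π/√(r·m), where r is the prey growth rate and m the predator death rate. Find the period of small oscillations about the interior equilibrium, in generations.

T ≈ 9.34 generations

Here r = 0.684 and m = 0.661, so r·m = 0.452.
ω = √0.452 = 0.672 per generation, hence T = 2π/ω ≈ 9.34 generations.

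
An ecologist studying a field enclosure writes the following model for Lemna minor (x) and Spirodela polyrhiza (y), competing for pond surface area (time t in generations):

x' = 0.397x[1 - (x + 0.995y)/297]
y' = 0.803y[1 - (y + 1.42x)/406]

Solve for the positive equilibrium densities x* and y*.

x* ≈ 259, y* ≈ 38.1

Setting both brackets to zero gives the nullclines x + 0.995y = 297 and 1.42x + y = 406.
Substituting y = 406 - 1.42x into the first: x(1 - 0.995·1.42) = 297 - 0.995·406.
So x* = -107/-0.413 = 259, and then y* = 406 - 1.42·259 = 38.1.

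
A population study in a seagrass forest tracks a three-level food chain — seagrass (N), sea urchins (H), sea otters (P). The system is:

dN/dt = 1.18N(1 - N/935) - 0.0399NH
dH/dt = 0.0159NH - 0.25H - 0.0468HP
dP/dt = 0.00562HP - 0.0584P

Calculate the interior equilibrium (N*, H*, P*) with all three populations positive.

From dP/dt = 0: 0.00562H* = 0.0584, so H* = 10.4.
From dN/dt = 0: 1.18(1 - N*/935) = 0.0399·10.4, giving N* = 935·(1 - 0.351) = 606.
From dH/dt = 0: 0.0159·606 - 0.25 = 0.0468P*, so P* = 9.39/0.0468 = 201.

N* ≈ 606, H* ≈ 10.4, P* ≈ 201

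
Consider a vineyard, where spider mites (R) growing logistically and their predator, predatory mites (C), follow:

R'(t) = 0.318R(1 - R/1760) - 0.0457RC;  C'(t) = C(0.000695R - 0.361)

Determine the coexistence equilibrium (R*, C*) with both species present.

R* ≈ 519, C* ≈ 4.9

From dC/dt = 0 with C > 0: 0.000695R* = 0.361, so R* = 519.
Substitute into dR/dt = 0: 0.318(1 - 519/1760) = 0.0457C*.
The bracket is 0.705, giving C* = 0.224/0.0457 = 4.9.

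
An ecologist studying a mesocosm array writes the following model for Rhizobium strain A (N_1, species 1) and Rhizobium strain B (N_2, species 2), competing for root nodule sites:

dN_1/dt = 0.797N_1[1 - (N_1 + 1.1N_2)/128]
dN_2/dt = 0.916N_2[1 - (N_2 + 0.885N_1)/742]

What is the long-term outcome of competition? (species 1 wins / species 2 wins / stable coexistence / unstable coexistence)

Compare the nullcline intercepts: K1/α12 = 128/1.1 = 116 < K2 = 742; K2/α21 = 742/0.885 = 838 > K1 = 128.
Since the inequalities point opposite ways, species 2 can invade but species 1 cannot.

species 2 excludes species 1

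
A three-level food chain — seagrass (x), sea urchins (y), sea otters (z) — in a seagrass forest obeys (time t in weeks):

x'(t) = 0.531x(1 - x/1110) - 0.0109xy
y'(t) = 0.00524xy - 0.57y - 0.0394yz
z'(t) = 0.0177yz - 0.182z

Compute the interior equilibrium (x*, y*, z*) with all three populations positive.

x* ≈ 876, y* ≈ 10.3, z* ≈ 102

From dz/dt = 0: 0.0177y* = 0.182, so y* = 10.3.
From dx/dt = 0: 0.531(1 - x*/1110) = 0.0109·10.3, giving x* = 1110·(1 - 0.211) = 876.
From dy/dt = 0: 0.00524·876 - 0.57 = 0.0394z*, so z* = 4.02/0.0394 = 102.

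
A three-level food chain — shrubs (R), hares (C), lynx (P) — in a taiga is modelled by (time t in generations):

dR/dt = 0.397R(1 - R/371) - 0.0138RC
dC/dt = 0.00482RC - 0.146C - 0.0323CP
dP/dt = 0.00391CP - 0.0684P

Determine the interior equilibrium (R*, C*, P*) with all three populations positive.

From dP/dt = 0: 0.00391C* = 0.0684, so C* = 17.5.
From dR/dt = 0: 0.397(1 - R*/371) = 0.0138·17.5, giving R* = 371·(1 - 0.608) = 145.
From dC/dt = 0: 0.00482·145 - 0.146 = 0.0323P*, so P* = 0.555/0.0323 = 17.2.

R* ≈ 145, C* ≈ 17.5, P* ≈ 17.2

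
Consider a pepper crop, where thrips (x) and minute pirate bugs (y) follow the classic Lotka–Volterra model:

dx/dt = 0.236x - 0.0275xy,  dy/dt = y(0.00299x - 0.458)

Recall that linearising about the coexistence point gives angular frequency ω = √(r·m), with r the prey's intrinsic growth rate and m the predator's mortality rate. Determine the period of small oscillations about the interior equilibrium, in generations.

Here r = 0.236 and m = 0.458, so r·m = 0.108.
ω = √0.108 = 0.329 per generation, hence T = 2π/ω ≈ 19.1 generations.

T ≈ 19.1 generations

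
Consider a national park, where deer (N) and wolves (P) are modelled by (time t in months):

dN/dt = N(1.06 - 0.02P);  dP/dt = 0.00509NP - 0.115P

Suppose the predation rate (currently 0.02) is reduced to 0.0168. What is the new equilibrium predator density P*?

At the interior fixed point, setting dN/dt = 0 with N > 0 fixes P* = (prey growth rate)/(NP coefficient) — independent of the other coefficients.
With the change, P* = 1.06/0.0168 = 63.1; it rises from 53.

P* ≈ 63.1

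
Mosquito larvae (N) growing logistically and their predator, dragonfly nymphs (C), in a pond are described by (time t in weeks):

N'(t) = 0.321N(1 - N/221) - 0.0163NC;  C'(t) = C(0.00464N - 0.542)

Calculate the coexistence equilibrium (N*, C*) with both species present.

N* ≈ 117, C* ≈ 9.28

From dC/dt = 0 with C > 0: 0.00464N* = 0.542, so N* = 117.
Substitute into dN/dt = 0: 0.321(1 - 117/221) = 0.0163C*.
The bracket is 0.471, giving C* = 0.151/0.0163 = 9.28.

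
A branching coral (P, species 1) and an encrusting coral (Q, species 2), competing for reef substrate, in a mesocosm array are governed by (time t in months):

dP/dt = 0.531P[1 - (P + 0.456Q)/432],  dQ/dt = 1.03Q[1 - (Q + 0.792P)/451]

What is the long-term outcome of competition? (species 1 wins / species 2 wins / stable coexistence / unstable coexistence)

stable coexistence

Compare the nullcline intercepts: K1/α12 = 432/0.456 = 947 > K2 = 451; K2/α21 = 451/0.792 = 569 > K1 = 432.
Since both inequalities hold, each species can invade when rare, so the interior equilibrium is stable.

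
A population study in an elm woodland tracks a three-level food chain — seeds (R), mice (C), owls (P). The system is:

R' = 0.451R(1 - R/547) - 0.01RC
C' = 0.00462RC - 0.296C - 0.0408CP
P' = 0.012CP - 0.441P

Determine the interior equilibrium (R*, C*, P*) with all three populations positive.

R* ≈ 101, C* ≈ 36.8, P* ≈ 4.21

From dP/dt = 0: 0.012C* = 0.441, so C* = 36.8.
From dR/dt = 0: 0.451(1 - R*/547) = 0.01·36.8, giving R* = 547·(1 - 0.815) = 101.
From dC/dt = 0: 0.00462·101 - 0.296 = 0.0408P*, so P* = 0.172/0.0408 = 4.21.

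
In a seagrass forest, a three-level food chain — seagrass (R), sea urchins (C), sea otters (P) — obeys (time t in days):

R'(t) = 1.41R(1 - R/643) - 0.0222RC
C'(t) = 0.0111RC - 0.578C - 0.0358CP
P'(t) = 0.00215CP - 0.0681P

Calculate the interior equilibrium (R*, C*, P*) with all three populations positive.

R* ≈ 322, C* ≈ 31.7, P* ≈ 83.8

From dP/dt = 0: 0.00215C* = 0.0681, so C* = 31.7.
From dR/dt = 0: 1.41(1 - R*/643) = 0.0222·31.7, giving R* = 643·(1 - 0.499) = 322.
From dC/dt = 0: 0.0111·322 - 0.578 = 0.0358P*, so P* = 3/0.0358 = 83.8.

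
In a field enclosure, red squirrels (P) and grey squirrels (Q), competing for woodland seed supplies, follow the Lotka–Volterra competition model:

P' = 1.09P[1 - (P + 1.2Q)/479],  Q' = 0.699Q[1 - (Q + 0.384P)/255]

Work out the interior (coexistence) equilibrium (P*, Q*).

P* ≈ 321, Q* ≈ 132

Setting both brackets to zero gives the nullclines P + 1.2Q = 479 and 0.384P + Q = 255.
Substituting Q = 255 - 0.384P into the first: P(1 - 1.2·0.384) = 479 - 1.2·255.
So P* = 173/0.539 = 321, and then Q* = 255 - 0.384·321 = 132.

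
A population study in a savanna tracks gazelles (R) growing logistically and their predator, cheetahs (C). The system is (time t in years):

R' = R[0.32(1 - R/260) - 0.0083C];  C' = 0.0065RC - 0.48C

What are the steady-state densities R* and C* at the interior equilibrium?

R* ≈ 73.8, C* ≈ 27.6

From dC/dt = 0 with C > 0: 0.0065R* = 0.48, so R* = 73.8.
Substitute into dR/dt = 0: 0.32(1 - 73.8/260) = 0.0083C*.
The bracket is 0.716, giving C* = 0.229/0.0083 = 27.6.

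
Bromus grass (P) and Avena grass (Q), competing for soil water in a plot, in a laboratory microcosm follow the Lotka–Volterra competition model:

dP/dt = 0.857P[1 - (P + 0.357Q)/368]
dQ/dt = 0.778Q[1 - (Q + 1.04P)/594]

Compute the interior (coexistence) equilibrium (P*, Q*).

Setting both brackets to zero gives the nullclines P + 0.357Q = 368 and 1.04P + Q = 594.
Substituting Q = 594 - 1.04P into the first: P(1 - 0.357·1.04) = 368 - 0.357·594.
So P* = 156/0.629 = 248, and then Q* = 594 - 1.04·248 = 336.

P* ≈ 248, Q* ≈ 336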